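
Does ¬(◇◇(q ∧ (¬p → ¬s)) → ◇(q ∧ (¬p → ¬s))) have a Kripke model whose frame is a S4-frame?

Unsatisfiable

1. ¬(◇◇(q ∧ (¬p → ¬s)) → ◇(q ∧ (¬p → ¬s))), 0
2. ◇◇(q ∧ (¬p → ¬s)), 0
3. ¬◇(q ∧ (¬p → ¬s)), 0
4. ¬(q ∧ (¬p → ¬s)), 0
5. ¬(¬p → ¬s), 0
6. ¬p, 0
7. s, 0
8. ◇(q ∧ (¬p → ¬s)), 1
9. ¬(q ∧ (¬p → ¬s)), 1
10. ¬(¬p → ¬s), 1
11. ¬p, 1
12. s, 1
13. q ∧ (¬p → ¬s), 2
14. q, 2
15. ¬p → ¬s, 2
16. ¬(q ∧ (¬p → ¬s)), 2
17. ¬s, 2
18. ¬(¬p → ¬s), 2
19. ¬p, 2
20. s, 2
Accessibility: 0R0, 0R1, 0R2, 1R1, 1R2, 2R2
Branch closes: s and ¬s both at 2.
Every branch closes; the branch above is one of them.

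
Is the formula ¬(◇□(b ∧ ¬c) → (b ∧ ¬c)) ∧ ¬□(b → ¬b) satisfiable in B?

No, unsatisfiable

1. ¬(◇□(b ∧ ¬c) → (b ∧ ¬c)) ∧ ¬□(b → ¬b), u
2. ¬(◇□(b ∧ ¬c) → (b ∧ ¬c)), u
3. ¬□(b → ¬b), u
4. ◇□(b ∧ ¬c), u
5. ¬(b ∧ ¬c), u
6. c, u
7. ¬(b → ¬b), v
8. b, v
9. □(b ∧ ¬c), w
10. b ∧ ¬c, u
11. b, u
12. ¬c, u
Accessibility: uRu, uRv, uRw, vRu, vRv, wRu, wRw
Branch closes: c and ¬c both at u.
(One branch shown.) All branches close.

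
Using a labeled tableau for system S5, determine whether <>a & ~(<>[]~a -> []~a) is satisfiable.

1. <>a & ~(<>[]~a -> []~a), 0
2. <>a, 0   [&-rule on 1]
3. ~(<>[]~a -> []~a), 0   [&-rule on 1]
4. <>[]~a, 0   [~->-rule on 3]
5. ~[]~a, 0   [~->-rule on 3]
6. a, 1   [<>-rule on 2: fresh world 1, 0R1]
7. []~a, 2   [<>-rule on 4: fresh world 2, 0R2]
8. ~a, 0   [[]-rule on 7 via 2R0]
9. ~a, 1   [[]-rule on 7 via 2R1]
Accessibility: 0R0, 0R1, 0R2, 1R0, 1R1, 1R2, 2R0, 2R1, 2R2
Branch closes: a and ~a both at 1.
All branches of the tableau close; one closing branch shown above.

No, unsatisfiable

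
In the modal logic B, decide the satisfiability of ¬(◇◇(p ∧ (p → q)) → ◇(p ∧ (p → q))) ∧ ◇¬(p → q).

1. ¬(◇◇(p ∧ (p → q)) → ◇(p ∧ (p → q))) ∧ ◇¬(p → q), 0
2. ¬(◇◇(p ∧ (p → q)) → ◇(p ∧ (p → q))), 0
3. ◇¬(p → q), 0
4. ◇◇(p ∧ (p → q)), 0
5. ¬◇(p ∧ (p → q)), 0
6. ¬(p ∧ (p → q)), 0
7. ¬(p → q), 0
8. p, 0
9. ¬q, 0
10. ¬(p → q), 1
11. p, 1
12. ¬q, 1
13. ¬(p ∧ (p → q)), 1
14. ◇(p ∧ (p → q)), 2
15. ¬(p ∧ (p → q)), 2
16. ¬(p → q), 2
17. p, 2
18. ¬q, 2
19. p ∧ (p → q), 3
20. p, 3
21. p → q, 3
22. q, 3
Accessibility: 0R0, 0R1, 0R2, 1R0, 1R1, 2R0, 2R2, 2R3, 3R2, 3R3

Yes, satisfiable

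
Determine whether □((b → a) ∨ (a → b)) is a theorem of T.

Yes, valid

Tableau for the negation ¬□((b → a) ∨ (a → b)):
1. ¬□((b → a) ∨ (a → b)), w0
2. ¬((b → a) ∨ (a → b)), w1
3. ¬(b → a), w1
4. ¬(a → b), w1
5. b, w1
6. ¬a, w1
7. a, w1
8. ¬b, w1
Accessibility: w0Rw0, w0Rw1, w1Rw1
Branch closes: a and ¬a both at w1.
All branches of the negation close; one closing branch shown above.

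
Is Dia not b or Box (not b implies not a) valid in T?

Valid in T

Tableau for the negation not (Dia not b or Box (not b implies not a)):
1. not (Dia not b or Box (not b implies not a)), 0
2. not Dia not b, 0
3. not Box (not b implies not a), 0
4. b, 0
5. not (not b implies not a), 1
6. not b, 1
7. a, 1
8. b, 1
Accessibility: 0R0, 0R1, 1R1
Branch closes: b and not b both at 1.
Every branch of the negation's tableau closes; the branch above is one of them.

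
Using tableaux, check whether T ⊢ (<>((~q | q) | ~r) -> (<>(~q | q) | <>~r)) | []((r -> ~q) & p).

Tableau for the negation ~((<>((~q | q) | ~r) -> (<>(~q | q) | <>~r)) | []((r -> ~q) & p)):
1. ~((<>((~q | q) | ~r) -> (<>(~q | q) | <>~r)) | []((r -> ~q) & p)), u
2. ~(<>((~q | q) | ~r) -> (<>(~q | q) | <>~r)), u
3. ~[]((r -> ~q) & p), u
4. <>((~q | q) | ~r), u
5. ~(<>(~q | q) | <>~r), u
6. ~<>(~q | q), u
7. ~<>~r, u
8. ~(~q | q), u
9. q, u
10. ~q, u
Accessibility: uRu
Branch closes: q and ~q both at u.
Every branch of the negation's tableau closes; the branch above is one of them.

Valid in T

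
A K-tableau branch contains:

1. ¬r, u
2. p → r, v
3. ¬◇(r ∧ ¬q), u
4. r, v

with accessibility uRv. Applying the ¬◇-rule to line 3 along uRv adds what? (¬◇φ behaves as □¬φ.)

¬◇φ behaves as □¬φ: propagate the negated body to each accessible world.

¬(r ∧ ¬q), v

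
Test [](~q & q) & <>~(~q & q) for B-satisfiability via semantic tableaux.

Unsatisfiable

1. [](~q & q) & <>~(~q & q), 0
2. [](~q & q), 0
3. <>~(~q & q), 0
4. ~q & q, 0
5. ~q, 0
6. q, 0
Accessibility: 0R0
Branch closes: q and ~q both at 0.
All branches of the tableau close; one closing branch shown above.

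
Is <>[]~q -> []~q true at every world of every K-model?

Tableau for the negation ~(<>[]~q -> []~q):
1. ~(<>[]~q -> []~q), w0
2. <>[]~q, w0
3. ~[]~q, w0
4. []~q, w1
5. q, w2
Accessibility: w0Rw1, w0Rw2
The negation has an open branch (countermodel exists).

Not valid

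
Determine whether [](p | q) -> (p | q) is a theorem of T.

Valid

Tableau for the negation ~([](p | q) -> (p | q)):
1. ~([](p | q) -> (p | q)), w0
2. [](p | q), w0
3. ~(p | q), w0
4. ~p, w0
5. ~q, w0
6. p | q, w0
7. q, w0
Accessibility: w0Rw0
Branch closes: q and ~q both at w0.
Every branch of the negation's tableau closes; the branch above is one of them.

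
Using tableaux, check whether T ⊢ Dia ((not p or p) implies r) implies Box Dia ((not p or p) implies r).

Tableau for the negation not (Dia ((not p or p) implies r) implies Box Dia ((not p or p) implies r)):
1. not (Dia ((not p or p) implies r) implies Box Dia ((not p or p) implies r)), u
2. Dia ((not p or p) implies r), u
3. not Box Dia ((not p or p) implies r), u
4. (not p or p) implies r, v
5. r, v
6. not Dia ((not p or p) implies r), w
7. not ((not p or p) implies r), w
8. not p or p, w
9. not r, w
10. p, w
Accessibility: uRu, uRv, uRw, vRv, wRw
The negation has an open branch (countermodel exists).

Not valid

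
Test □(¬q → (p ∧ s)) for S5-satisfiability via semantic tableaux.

Yes, satisfiable

1. □(¬q → (p ∧ s)), 0
2. ¬q → (p ∧ s), 0   [□-rule on 1 via 0R0]
3. p ∧ s, 0   [→-rule on 2 (branches; this branch)]
4. p, 0   [∧-rule on 3]
5. s, 0   [∧-rule on 3]
Accessibility: 0R0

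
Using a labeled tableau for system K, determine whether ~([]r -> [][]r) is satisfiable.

Satisfiable (open branch found)

1. ~([]r -> [][]r), w0
2. []r, w0
3. ~[][]r, w0
4. ~[]r, w1
5. r, w1
6. ~r, w2
Accessibility: w0Rw1, w1Rw2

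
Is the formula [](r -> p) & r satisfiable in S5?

1. [](r -> p) & r, 0
2. [](r -> p), 0   [&-rule on 1]
3. r, 0   [&-rule on 1]
4. r -> p, 0   [[]-rule on 2 via 0R0]
5. p, 0   [->-rule on 4 (branches; this branch)]
Accessibility: 0R0

Satisfiable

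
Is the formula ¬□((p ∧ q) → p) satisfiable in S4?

Unsatisfiable (every branch closes)

1. ¬□((p ∧ q) → p), w0
2. ¬((p ∧ q) → p), w1
3. p ∧ q, w1
4. ¬p, w1
5. p, w1
6. q, w1
Accessibility: w0Rw0, w0Rw1, w1Rw1
Branch closes: p and ¬p both at w1.
All branches of the tableau close; one closing branch shown above.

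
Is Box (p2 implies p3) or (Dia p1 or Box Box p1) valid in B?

No, not valid

Tableau for the negation not (Box (p2 implies p3) or (Dia p1 or Box Box p1)):
1. not (Box (p2 implies p3) or (Dia p1 or Box Box p1)), u
2. not Box (p2 implies p3), u
3. not (Dia p1 or Box Box p1), u
4. not Dia p1, u
5. not Box Box p1, u
6. not p1, u
7. not (p2 implies p3), v
8. p2, v
9. not p3, v
10. not p1, v
11. not Box p1, w
12. not p1, w
13. not p1, x
Accessibility: uRu, uRv, uRw, vRu, vRv, wRu, wRw, wRx, xRw, xRx
The negation has an open branch (countermodel exists).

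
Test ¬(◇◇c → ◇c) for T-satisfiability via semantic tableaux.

Satisfiable (open branch found)

1. ¬(◇◇c → ◇c), w0
2. ◇◇c, w0
3. ¬◇c, w0
4. ¬c, w0
5. ◇c, w1
6. ¬c, w1
7. c, w2
Accessibility: w0Rw0, w0Rw1, w1Rw1, w1Rw2, w2Rw2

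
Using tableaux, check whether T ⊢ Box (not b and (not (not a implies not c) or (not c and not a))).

Tableau for the negation not Box (not b and (not (not a implies not c) or (not c and not a))):
1. not Box (not b and (not (not a implies not c) or (not c and not a))), u
2. not (not b and (not (not a implies not c) or (not c and not a))), v
3. not (not (not a implies not c) or (not c and not a)), v
4. not a implies not c, v
5. not (not c and not a), v
6. not c, v
7. a, v
Accessibility: uRu, uRv, vRv
The negation has an open branch (countermodel exists).

Not valid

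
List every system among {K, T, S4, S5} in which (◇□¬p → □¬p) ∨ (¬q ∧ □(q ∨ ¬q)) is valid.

S5

S5-tableau for the negation ¬((◇□¬p → □¬p) ∨ (¬q ∧ □(q ∨ ¬q))):
1. ¬((◇□¬p → □¬p) ∨ (¬q ∧ □(q ∨ ¬q))), u
2. ¬(◇□¬p → □¬p), u
3. ¬(¬q ∧ □(q ∨ ¬q)), u
4. ◇□¬p, u
5. ¬□¬p, u
6. ¬□(q ∨ ¬q), u
7. □¬p, v
8. ¬p, u
9. ¬p, v
10. p, w
11. ¬p, w
Accessibility: uRu, uRv, uRw, vRu, vRv, vRw, wRu, wRv, wRw
Branch closes: p and ¬p both at w.
Every branch closes (one shown): valid in S5.
S4-tableau for the negation ¬((◇□¬p → □¬p) ∨ (¬q ∧ □(q ∨ ¬q))):
1. ¬((◇□¬p → □¬p) ∨ (¬q ∧ □(q ∨ ¬q))), u
2. ¬(◇□¬p → □¬p), u
3. ¬(¬q ∧ □(q ∨ ¬q)), u
4. ◇□¬p, u
5. ¬□¬p, u
6. q, u
7. □¬p, v
8. ¬p, v
9. p, w
Accessibility: uRu, uRv, uRw, vRv, wRw
Complete open branch: countermodel on an S4-frame, so not valid in S4, nor in K, T (the same frame is also a K-frame and a T-frame).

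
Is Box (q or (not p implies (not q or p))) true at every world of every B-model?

Yes, valid

Tableau for the negation not Box (q or (not p implies (not q or p))):
1. not Box (q or (not p implies (not q or p))), 0
2. not (q or (not p implies (not q or p))), 1
3. not q, 1
4. not (not p implies (not q or p)), 1
5. not p, 1
6. not (not q or p), 1
7. q, 1
Accessibility: 0R0, 0R1, 1R0, 1R1
Branch closes: q and not q both at 1.
Every branch of the negation's tableau closes; the branch above is one of them.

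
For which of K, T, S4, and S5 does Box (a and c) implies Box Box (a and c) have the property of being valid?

S4, S5

T-tableau for the negation not (Box (a and c) implies Box Box (a and c)):
1. not (Box (a and c) implies Box Box (a and c)), 0
2. Box (a and c), 0
3. not Box Box (a and c), 0
4. a and c, 0
5. a, 0
6. c, 0
7. not Box (a and c), 1
8. a and c, 1
9. a, 1
10. c, 1
11. not (a and c), 2
12. not c, 2
Accessibility: 0R0, 0R1, 1R1, 1R2, 2R2
Complete open branch: countermodel on a T-frame, so not valid in T, nor in K (the same frame is also a K-frame).
S4-tableau for the negation not (Box (a and c) implies Box Box (a and c)):
1. not (Box (a and c) implies Box Box (a and c)), 0
2. Box (a and c), 0
3. not Box Box (a and c), 0
4. a and c, 0
5. a, 0
6. c, 0
7. not Box (a and c), 1
8. a and c, 1
9. a, 1
10. c, 1
11. not (a and c), 2
12. a and c, 2
13. a, 2
14. c, 2
15. not c, 2
Accessibility: 0R0, 0R1, 0R2, 1R1, 1R2, 2R2
Branch closes: c and not c both at 2.
Every branch closes (one shown): valid in S4, hence also in S5 (every theorem of S4 is a theorem of S5).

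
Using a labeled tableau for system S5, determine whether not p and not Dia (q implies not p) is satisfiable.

No, unsatisfiable

1. not p and not Dia (q implies not p), 0
2. not p, 0
3. not Dia (q implies not p), 0
4. not (q implies not p), 0
5. q, 0
6. p, 0
Accessibility: 0R0
Branch closes: p and not p both at 0.
(One branch shown.) All branches close.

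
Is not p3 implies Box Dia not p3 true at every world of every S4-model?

Tableau for the negation not (not p3 implies Box Dia not p3):
1. not (not p3 implies Box Dia not p3), u
2. not p3, u   [neg-implies-rule on 1]
3. not Box Dia not p3, u   [neg-implies-rule on 1]
4. not Dia not p3, v   [neg-Box-rule on 3: fresh world v, uRv]
5. p3, v   [neg-Dia-rule on 4 via vRv]
Accessibility: uRu, uRv, vRv
The negation has an open branch (countermodel exists).

Not valid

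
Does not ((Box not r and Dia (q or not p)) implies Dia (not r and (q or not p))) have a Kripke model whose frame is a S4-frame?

Unsatisfiable (every branch closes)

1. not ((Box not r and Dia (q or not p)) implies Dia (not r and (q or not p))), 0
2. Box not r and Dia (q or not p), 0
3. not Dia (not r and (q or not p)), 0
4. Box not r, 0
5. Dia (q or not p), 0
6. not (not r and (q or not p)), 0
7. not r, 0
8. not (q or not p), 0
9. not q, 0
10. p, 0
11. q or not p, 1
12. not (not r and (q or not p)), 1
13. not r, 1
14. not p, 1
15. not (q or not p), 1
16. not q, 1
17. p, 1
Accessibility: 0R0, 0R1, 1R1
Branch closes: p and not p both at 1.
All branches of the tableau close; one closing branch shown above.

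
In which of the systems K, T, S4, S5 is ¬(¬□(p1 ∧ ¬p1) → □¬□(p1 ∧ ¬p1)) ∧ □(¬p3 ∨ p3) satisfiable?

K-tableau for the formula:
1. ¬(¬□(p1 ∧ ¬p1) → □¬□(p1 ∧ ¬p1)) ∧ □(¬p3 ∨ p3), 0
2. ¬(¬□(p1 ∧ ¬p1) → □¬□(p1 ∧ ¬p1)), 0   [∧-rule on 1]
3. □(¬p3 ∨ p3), 0   [∧-rule on 1]
4. ¬□(p1 ∧ ¬p1), 0   [¬→-rule on 2]
5. ¬□¬□(p1 ∧ ¬p1), 0   [¬→-rule on 2]
6. ¬(p1 ∧ ¬p1), 1   [¬□-rule on 4: fresh world 1, 0R1]
7. ¬p3 ∨ p3, 1   [□-rule on 3 via 0R1]
8. p1, 1   [¬∧-rule on 6 (branches; this branch)]
9. p3, 1   [∨-rule on 7 (branches; this branch)]
10. □(p1 ∧ ¬p1), 2   [¬□-rule on 5: fresh world 2, 0R2]
11. ¬p3 ∨ p3, 2   [□-rule on 3 via 0R2]
12. p3, 2   [∨-rule on 11 (branches; this branch)]
Accessibility: 0R1, 0R2
Complete open branch: satisfiable in K.
T-tableau for the formula:
1. ¬(¬□(p1 ∧ ¬p1) → □¬□(p1 ∧ ¬p1)) ∧ □(¬p3 ∨ p3), 0
2. ¬(¬□(p1 ∧ ¬p1) → □¬□(p1 ∧ ¬p1)), 0   [∧-rule on 1]
3. □(¬p3 ∨ p3), 0   [∧-rule on 1]
4. ¬□(p1 ∧ ¬p1), 0   [¬→-rule on 2]
5. ¬□¬□(p1 ∧ ¬p1), 0   [¬→-rule on 2]
6. ¬p3 ∨ p3, 0   [□-rule on 3 via 0R0]
7. p3, 0   [∨-rule on 6 (branches; this branch)]
8. ¬(p1 ∧ ¬p1), 1   [¬□-rule on 4: fresh world 1, 0R1]
9. ¬p3 ∨ p3, 1   [□-rule on 3 via 0R1]
10. p1, 1   [¬∧-rule on 8 (branches; this branch)]
11. p3, 1   [∨-rule on 9 (branches; this branch)]
12. □(p1 ∧ ¬p1), 2   [¬□-rule on 5: fresh world 2, 0R2]
13. ¬p3 ∨ p3, 2   [□-rule on 3 via 0R2]
14. p1 ∧ ¬p1, 2   [□-rule on 12 via 2R2]
15. p1, 2   [∧-rule on 14]
16. ¬p1, 2   [∧-rule on 14]
Accessibility: 0R0, 0R1, 0R2, 1R1, 2R2
Branch closes: p1 and ¬p1 both at 2.
Every branch closes (one shown): unsatisfiable in T, hence also in S4, S5 (every S4/S5-frame is a T-frame).

K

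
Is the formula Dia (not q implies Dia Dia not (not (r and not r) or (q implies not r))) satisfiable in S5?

1. Dia (not q implies Dia Dia not (not (r and not r) or (q implies not r))), u
2. not q implies Dia Dia not (not (r and not r) or (q implies not r)), v
3. q, v
Accessibility: uRu, uRv, vRu, vRv

Yes, satisfiable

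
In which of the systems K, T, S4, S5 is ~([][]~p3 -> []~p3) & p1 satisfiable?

K-tableau for the formula:
1. ~([][]~p3 -> []~p3) & p1, u
2. ~([][]~p3 -> []~p3), u
3. p1, u
4. [][]~p3, u
5. ~[]~p3, u
6. p3, v
7. []~p3, v
Accessibility: uRv
Complete open branch: satisfiable in K.
T-tableau for the formula:
1. ~([][]~p3 -> []~p3) & p1, u
2. ~([][]~p3 -> []~p3), u
3. p1, u
4. [][]~p3, u
5. ~[]~p3, u
6. []~p3, u
7. ~p3, u
8. p3, v
9. []~p3, v
10. ~p3, v
Accessibility: uRu, uRv, vRv
Branch closes: p3 and ~p3 both at v.
Every branch closes (one shown): unsatisfiable in T, hence also in S4, S5 (every S4/S5-frame is a T-frame).

K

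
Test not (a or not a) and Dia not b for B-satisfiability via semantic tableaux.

1. not (a or not a) and Dia not b, 0
2. not (a or not a), 0
3. Dia not b, 0
4. not a, 0
5. a, 0
Accessibility: 0R0
Branch closes: a and not a both at 0.
Every branch closes; the branch above is one of them.

Unsatisfiable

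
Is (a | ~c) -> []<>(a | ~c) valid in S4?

Not valid

Tableau for the negation ~((a | ~c) -> []<>(a | ~c)):
1. ~((a | ~c) -> []<>(a | ~c)), u
2. a | ~c, u   [~->-rule on 1]
3. ~[]<>(a | ~c), u   [~->-rule on 1]
4. ~c, u   [|-rule on 2 (branches; this branch)]
5. ~<>(a | ~c), v   [~[]-rule on 3: fresh world v, uRv]
6. ~(a | ~c), v   [~<>-rule on 5 via vRv]
7. ~a, v   [~|-rule on 6]
8. c, v   [~|-rule on 6]
Accessibility: uRu, uRv, vRv
The negation has an open branch (countermodel exists).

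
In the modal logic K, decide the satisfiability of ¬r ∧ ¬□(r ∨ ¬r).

Unsatisfiable

1. ¬r ∧ ¬□(r ∨ ¬r), w0
2. ¬r, w0
3. ¬□(r ∨ ¬r), w0
4. ¬(r ∨ ¬r), w1
5. ¬r, w1
6. r, w1
Accessibility: w0Rw1
Branch closes: r and ¬r both at w1.
Every branch closes; the branch above is one of them.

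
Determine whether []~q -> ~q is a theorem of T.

Valid

Tableau for the negation ~([]~q -> ~q):
1. ~([]~q -> ~q), w0
2. []~q, w0
3. q, w0
4. ~q, w0
Accessibility: w0Rw0
Branch closes: q and ~q both at w0.
All branches of the negation close; one closing branch shown above.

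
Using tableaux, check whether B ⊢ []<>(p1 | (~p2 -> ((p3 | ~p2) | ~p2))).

Valid in B

Tableau for the negation ~[]<>(p1 | (~p2 -> ((p3 | ~p2) | ~p2))):
1. ~[]<>(p1 | (~p2 -> ((p3 | ~p2) | ~p2))), w0
2. ~<>(p1 | (~p2 -> ((p3 | ~p2) | ~p2))), w1   [~[]-rule on 1: fresh world w1, w0Rw1]
3. ~(p1 | (~p2 -> ((p3 | ~p2) | ~p2))), w0   [~<>-rule on 2 via w1Rw0]
4. ~p1, w0   [~|-rule on 3]
5. ~(~p2 -> ((p3 | ~p2) | ~p2)), w0   [~|-rule on 3]
6. ~p2, w0   [~->-rule on 5]
7. ~((p3 | ~p2) | ~p2), w0   [~->-rule on 5]
8. ~(p3 | ~p2), w0   [~|-rule on 7]
9. p2, w0   [~|-rule on 7]
Accessibility: w0Rw0, w0Rw1, w1Rw0, w1Rw1
Branch closes: p2 and ~p2 both at w0.
All branches of the negation close; one closing branch shown above.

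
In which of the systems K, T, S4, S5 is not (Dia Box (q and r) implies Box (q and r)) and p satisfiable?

S5-tableau for the formula:
1. not (Dia Box (q and r) implies Box (q and r)) and p, w0
2. not (Dia Box (q and r) implies Box (q and r)), w0
3. p, w0
4. Dia Box (q and r), w0
5. not Box (q and r), w0
6. Box (q and r), w1
7. q and r, w0
8. q, w0
9. r, w0
10. q and r, w1
11. q, w1
12. r, w1
13. not (q and r), w2
14. q and r, w2
15. q, w2
16. r, w2
17. not r, w2
Accessibility: w0Rw0, w0Rw1, w0Rw2, w1Rw0, w1Rw1, w1Rw2, w2Rw0, w2Rw1, w2Rw2
Branch closes: r and not r both at w2.
Every branch closes (one shown): unsatisfiable in S5.
S4-tableau for the formula:
1. not (Dia Box (q and r) implies Box (q and r)) and p, w0
2. not (Dia Box (q and r) implies Box (q and r)), w0
3. p, w0
4. Dia Box (q and r), w0
5. not Box (q and r), w0
6. Box (q and r), w1
7. q and r, w1
8. q, w1
9. r, w1
10. not (q and r), w2
11. not r, w2
Accessibility: w0Rw0, w0Rw1, w0Rw2, w1Rw1, w2Rw2
Complete open branch: satisfiable in S4, hence also in K, T (this S4-model is also a K-model and a T-model).

K, T, S4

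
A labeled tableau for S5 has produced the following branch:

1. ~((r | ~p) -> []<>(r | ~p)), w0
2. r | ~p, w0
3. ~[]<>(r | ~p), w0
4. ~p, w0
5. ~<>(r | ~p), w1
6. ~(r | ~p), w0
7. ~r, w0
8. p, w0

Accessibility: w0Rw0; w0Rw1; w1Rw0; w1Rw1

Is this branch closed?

Both p and ~p appear at w0.

Closed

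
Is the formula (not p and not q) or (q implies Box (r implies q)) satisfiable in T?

Satisfiable

1. (not p and not q) or (q implies Box (r implies q)), 0
2. q implies Box (r implies q), 0   [or-rule on 1 (branches; this branch)]
3. Box (r implies q), 0   [implies-rule on 2 (branches; this branch)]
4. r implies q, 0   [Box-rule on 3 via 0R0]
5. q, 0   [implies-rule on 4 (branches; this branch)]
Accessibility: 0R0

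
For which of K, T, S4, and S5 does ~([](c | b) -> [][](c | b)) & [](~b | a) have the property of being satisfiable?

K, T

S4-tableau for the formula:
1. ~([](c | b) -> [][](c | b)) & [](~b | a), u
2. ~([](c | b) -> [][](c | b)), u
3. [](~b | a), u
4. [](c | b), u
5. ~[][](c | b), u
6. ~b | a, u
7. c | b, u
8. a, u
9. b, u
10. ~[](c | b), v
11. ~b | a, v
12. c | b, v
13. a, v
14. b, v
15. ~(c | b), w
16. ~c, w
17. ~b, w
18. ~b | a, w
19. c | b, w
20. a, w
21. b, w
Accessibility: uRu, uRv, uRw, vRv, vRw, wRw
Branch closes: b and ~b both at w.
Every branch closes (one shown): unsatisfiable in S4, hence also in S5 (every S5-frame is an S4-frame).
T-tableau for the formula:
1. ~([](c | b) -> [][](c | b)) & [](~b | a), u
2. ~([](c | b) -> [][](c | b)), u
3. [](~b | a), u
4. [](c | b), u
5. ~[][](c | b), u
6. ~b | a, u
7. c | b, u
8. a, u
9. b, u
10. ~[](c | b), v
11. ~b | a, v
12. c | b, v
13. a, v
14. b, v
15. ~(c | b), w
16. ~c, w
17. ~b, w
Accessibility: uRu, uRv, vRv, vRw, wRw
Complete open branch: satisfiable in T, hence also in K (this T-model is also a K-model).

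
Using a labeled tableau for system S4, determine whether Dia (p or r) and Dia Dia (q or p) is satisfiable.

1. Dia (p or r) and Dia Dia (q or p), 0
2. Dia (p or r), 0   [and-rule on 1]
3. Dia Dia (q or p), 0   [and-rule on 1]
4. p or r, 1   [Dia-rule on 2: fresh world 1, 0R1]
5. r, 1   [or-rule on 4 (branches; this branch)]
6. Dia (q or p), 2   [Dia-rule on 3: fresh world 2, 0R2]
7. q or p, 3   [Dia-rule on 6: fresh world 3, 2R3]
8. p, 3   [or-rule on 7 (branches; this branch)]
Accessibility: 0R0, 0R1, 0R2, 0R3, 1R1, 2R2, 2R3, 3R3

Satisfiable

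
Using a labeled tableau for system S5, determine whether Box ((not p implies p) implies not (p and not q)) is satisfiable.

1. Box ((not p implies p) implies not (p and not q)), u
2. (not p implies p) implies not (p and not q), u
3. not (p and not q), u
4. q, u
Accessibility: uRu

Satisfiable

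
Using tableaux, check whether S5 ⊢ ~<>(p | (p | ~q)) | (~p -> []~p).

Invalid (countermodel exists)

Tableau for the negation ~(~<>(p | (p | ~q)) | (~p -> []~p)):
1. ~(~<>(p | (p | ~q)) | (~p -> []~p)), 0
2. <>(p | (p | ~q)), 0
3. ~(~p -> []~p), 0
4. ~p, 0
5. ~[]~p, 0
6. p | (p | ~q), 1
7. p | ~q, 1
8. ~q, 1
9. p, 2
Accessibility: 0R0, 0R1, 0R2, 1R0, 1R1, 1R2, 2R0, 2R1, 2R2
The negation has an open branch (countermodel exists).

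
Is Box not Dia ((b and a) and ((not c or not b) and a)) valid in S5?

Tableau for the negation not Box not Dia ((b and a) and ((not c or not b) and a)):
1. not Box not Dia ((b and a) and ((not c or not b) and a)), w0
2. Dia ((b and a) and ((not c or not b) and a)), w1   [neg-Box-rule on 1: fresh world w1, w0Rw1]
3. (b and a) and ((not c or not b) and a), w2   [Dia-rule on 2: fresh world w2, w1Rw2]
4. b and a, w2   [and-rule on 3]
5. (not c or not b) and a, w2   [and-rule on 3]
6. b, w2   [and-rule on 4]
7. a, w2   [and-rule on 4]
8. not c or not b, w2   [and-rule on 5]
9. not c, w2   [or-rule on 8 (branches; this branch)]
Accessibility: w0Rw0, w0Rw1, w0Rw2, w1Rw0, w1Rw1, w1Rw2, w2Rw0, w2Rw1, w2Rw2
The negation has an open branch (countermodel exists).

Not valid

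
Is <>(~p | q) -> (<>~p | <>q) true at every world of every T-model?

Yes, valid

Tableau for the negation ~(<>(~p | q) -> (<>~p | <>q)):
1. ~(<>(~p | q) -> (<>~p | <>q)), w0
2. <>(~p | q), w0   [~->-rule on 1]
3. ~(<>~p | <>q), w0   [~->-rule on 1]
4. ~<>~p, w0   [~|-rule on 3]
5. ~<>q, w0   [~|-rule on 3]
6. p, w0   [~<>-rule on 4 via w0Rw0]
7. ~q, w0   [~<>-rule on 5 via w0Rw0]
8. ~p | q, w1   [<>-rule on 2: fresh world w1, w0Rw1]
9. p, w1   [~<>-rule on 4 via w0Rw1]
10. ~q, w1   [~<>-rule on 5 via w0Rw1]
11. q, w1   [|-rule on 8 (branches; this branch)]
Accessibility: w0Rw0, w0Rw1, w1Rw1
Branch closes: q and ~q both at w1.
Every branch of the negation's tableau closes; the branch above is one of them.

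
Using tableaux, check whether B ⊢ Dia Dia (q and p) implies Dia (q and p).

Tableau for the negation not (Dia Dia (q and p) implies Dia (q and p)):
1. not (Dia Dia (q and p) implies Dia (q and p)), 0
2. Dia Dia (q and p), 0
3. not Dia (q and p), 0
4. not (q and p), 0
5. not p, 0
6. Dia (q and p), 1
7. not (q and p), 1
8. not p, 1
9. q and p, 2
10. q, 2
11. p, 2
Accessibility: 0R0, 0R1, 1R0, 1R1, 1R2, 2R1, 2R2
The negation has an open branch (countermodel exists).

Invalid (countermodel exists)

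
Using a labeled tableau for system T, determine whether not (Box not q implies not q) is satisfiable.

Unsatisfiable (every branch closes)

1. not (Box not q implies not q), u
2. Box not q, u
3. q, u
4. not q, u
Accessibility: uRu
Branch closes: q and not q both at u.
(One branch shown.) All branches close.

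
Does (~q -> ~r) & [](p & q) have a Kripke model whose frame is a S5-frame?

Satisfiable (open branch found)

1. (~q -> ~r) & [](p & q), u
2. ~q -> ~r, u
3. [](p & q), u
4. p & q, u
5. p, u
6. q, u
7. ~r, u
Accessibility: uRu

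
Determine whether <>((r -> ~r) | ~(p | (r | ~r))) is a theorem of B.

Tableau for the negation ~<>((r -> ~r) | ~(p | (r | ~r))):
1. ~<>((r -> ~r) | ~(p | (r | ~r))), 0
2. ~((r -> ~r) | ~(p | (r | ~r))), 0
3. ~(r -> ~r), 0
4. p | (r | ~r), 0
5. r, 0
6. r | ~r, 0
Accessibility: 0R0
The negation has an open branch (countermodel exists).

Not valid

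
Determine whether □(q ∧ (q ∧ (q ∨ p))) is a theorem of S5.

Invalid (countermodel exists)

Tableau for the negation ¬□(q ∧ (q ∧ (q ∨ p))):
1. ¬□(q ∧ (q ∧ (q ∨ p))), w0
2. ¬(q ∧ (q ∧ (q ∨ p))), w1
3. ¬(q ∧ (q ∨ p)), w1
4. ¬(q ∨ p), w1
5. ¬q, w1
6. ¬p, w1
Accessibility: w0Rw0, w0Rw1, w1Rw0, w1Rw1
The negation has an open branch (countermodel exists).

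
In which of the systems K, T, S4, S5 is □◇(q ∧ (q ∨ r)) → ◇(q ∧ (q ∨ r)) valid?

T, S4, S5

K-tableau for the negation ¬(□◇(q ∧ (q ∨ r)) → ◇(q ∧ (q ∨ r))):
1. ¬(□◇(q ∧ (q ∨ r)) → ◇(q ∧ (q ∨ r))), w0
2. □◇(q ∧ (q ∨ r)), w0   [¬→-rule on 1]
3. ¬◇(q ∧ (q ∨ r)), w0   [¬→-rule on 1]
Complete open branch: countermodel on a K-frame, so not valid in K.
T-tableau for the negation ¬(□◇(q ∧ (q ∨ r)) → ◇(q ∧ (q ∨ r))):
1. ¬(□◇(q ∧ (q ∨ r)) → ◇(q ∧ (q ∨ r))), w0
2. □◇(q ∧ (q ∨ r)), w0   [¬→-rule on 1]
3. ¬◇(q ∧ (q ∨ r)), w0   [¬→-rule on 1]
4. ◇(q ∧ (q ∨ r)), w0   [□-rule on 2 via w0Rw0]
5. ¬(q ∧ (q ∨ r)), w0   [¬◇-rule on 3 via w0Rw0]
6. ¬(q ∨ r), w0   [¬∧-rule on 5 (branches; this branch)]
7. ¬q, w0   [¬∨-rule on 6]
8. ¬r, w0   [¬∨-rule on 6]
9. q ∧ (q ∨ r), w1   [◇-rule on 4: fresh world w1, w0Rw1]
10. q, w1   [∧-rule on 9]
11. q ∨ r, w1   [∧-rule on 9]
12. ◇(q ∧ (q ∨ r)), w1   [□-rule on 2 via w0Rw1]
13. ¬(q ∧ (q ∨ r)), w1   [¬◇-rule on 3 via w0Rw1]
14. r, w1   [∨-rule on 11 (branches; this branch)]
15. ¬(q ∨ r), w1   [¬∧-rule on 13 (branches; this branch)]
16. ¬q, w1   [¬∨-rule on 15]
17. ¬r, w1   [¬∨-rule on 15]
Accessibility: w0Rw0, w0Rw1, w1Rw1
Branch closes: q and ¬q both at w1.
Every branch closes (one shown): valid in T, hence also in S4, S5 (every theorem of T is a theorem of S4 and S5).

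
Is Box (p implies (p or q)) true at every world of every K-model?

Yes, valid

Tableau for the negation not Box (p implies (p or q)):
1. not Box (p implies (p or q)), 0
2. not (p implies (p or q)), 1   [neg-Box-rule on 1: fresh world 1, 0R1]
3. p, 1   [neg-implies-rule on 2]
4. not (p or q), 1   [neg-implies-rule on 2]
5. not p, 1   [neg-or-rule on 4]
6. not q, 1   [neg-or-rule on 4]
Accessibility: 0R1
Branch closes: p and not p both at 1.
Every branch of the negation's tableau closes; the branch above is one of them.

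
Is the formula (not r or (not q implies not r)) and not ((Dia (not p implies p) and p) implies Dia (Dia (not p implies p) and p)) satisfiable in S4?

1. (not r or (not q implies not r)) and not ((Dia (not p implies p) and p) implies Dia (Dia (not p implies p) and p)), w0
2. not r or (not q implies not r), w0
3. not ((Dia (not p implies p) and p) implies Dia (Dia (not p implies p) and p)), w0
4. Dia (not p implies p) and p, w0
5. not Dia (Dia (not p implies p) and p), w0
6. Dia (not p implies p), w0
7. p, w0
8. not (Dia (not p implies p) and p), w0
9. not q implies not r, w0
10. not Dia (not p implies p), w0
11. not (not p implies p), w0
12. not p, w0
Accessibility: w0Rw0
Branch closes: p and not p both at w0.
Every branch closes; the branch above is one of them.

No, unsatisfiable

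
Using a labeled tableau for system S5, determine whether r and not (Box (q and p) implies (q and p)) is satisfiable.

No, unsatisfiable

1. r and not (Box (q and p) implies (q and p)), 0
2. r, 0
3. not (Box (q and p) implies (q and p)), 0
4. Box (q and p), 0
5. not (q and p), 0
6. q and p, 0
7. q, 0
8. p, 0
9. not p, 0
Accessibility: 0R0
Branch closes: p and not p both at 0.
All branches of the tableau close; one closing branch shown above.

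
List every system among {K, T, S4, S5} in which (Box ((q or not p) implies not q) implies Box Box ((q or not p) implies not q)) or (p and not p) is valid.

S4-tableau for the negation not ((Box ((q or not p) implies not q) implies Box Box ((q or not p) implies not q)) or (p and not p)):
1. not ((Box ((q or not p) implies not q) implies Box Box ((q or not p) implies not q)) or (p and not p)), u
2. not (Box ((q or not p) implies not q) implies Box Box ((q or not p) implies not q)), u
3. not (p and not p), u
4. Box ((q or not p) implies not q), u
5. not Box Box ((q or not p) implies not q), u
6. (q or not p) implies not q, u
7. p, u
8. not (q or not p), u
9. not q, u
10. not Box ((q or not p) implies not q), v
11. (q or not p) implies not q, v
12. not (q or not p), v
13. not q, v
14. p, v
15. not ((q or not p) implies not q), w
16. q or not p, w
17. q, w
18. (q or not p) implies not q, w
19. not p, w
20. not (q or not p), w
21. not q, w
22. p, w
Accessibility: uRu, uRv, uRw, vRv, vRw, wRw
Branch closes: q and not q both at w.
Every branch closes (one shown): valid in S4, hence also in S5 (every theorem of S4 is a theorem of S5).
T-tableau for the negation not ((Box ((q or not p) implies not q) implies Box Box ((q or not p) implies not q)) or (p and not p)):
1. not ((Box ((q or not p) implies not q) implies Box Box ((q or not p) implies not q)) or (p and not p)), u
2. not (Box ((q or not p) implies not q) implies Box Box ((q or not p) implies not q)), u
3. not (p and not p), u
4. Box ((q or not p) implies not q), u
5. not Box Box ((q or not p) implies not q), u
6. (q or not p) implies not q, u
7. p, u
8. not q, u
9. not Box ((q or not p) implies not q), v
10. (q or not p) implies not q, v
11. not q, v
12. not ((q or not p) implies not q), w
13. q or not p, w
14. q, w
15. not p, w
Accessibility: uRu, uRv, vRv, vRw, wRw
Complete open branch: countermodel on a T-frame, so not valid in T, nor in K (the same frame is also a K-frame).

S4, S5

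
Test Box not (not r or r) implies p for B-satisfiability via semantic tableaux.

1. Box not (not r or r) implies p, 0
2. p, 0
Accessibility: 0R0

Yes, satisfiable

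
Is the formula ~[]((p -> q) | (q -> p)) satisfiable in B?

1. ~[]((p -> q) | (q -> p)), w0
2. ~((p -> q) | (q -> p)), w1
3. ~(p -> q), w1
4. ~(q -> p), w1
5. p, w1
6. ~q, w1
7. q, w1
8. ~p, w1
Accessibility: w0Rw0, w0Rw1, w1Rw0, w1Rw1
Branch closes: q and ~q both at w1.
Every branch closes; the branch above is one of them.

Unsatisfiable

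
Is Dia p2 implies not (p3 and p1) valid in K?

Tableau for the negation not (Dia p2 implies not (p3 and p1)):
1. not (Dia p2 implies not (p3 and p1)), u
2. Dia p2, u
3. p3 and p1, u
4. p3, u
5. p1, u
6. p2, v
Accessibility: uRv
The negation has an open branch (countermodel exists).

Invalid (countermodel exists)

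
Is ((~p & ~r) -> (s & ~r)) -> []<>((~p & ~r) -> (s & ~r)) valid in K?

Not valid

Tableau for the negation ~(((~p & ~r) -> (s & ~r)) -> []<>((~p & ~r) -> (s & ~r))):
1. ~(((~p & ~r) -> (s & ~r)) -> []<>((~p & ~r) -> (s & ~r))), u
2. (~p & ~r) -> (s & ~r), u
3. ~[]<>((~p & ~r) -> (s & ~r)), u
4. s & ~r, u
5. s, u
6. ~r, u
7. ~<>((~p & ~r) -> (s & ~r)), v
Accessibility: uRv
The negation has an open branch (countermodel exists).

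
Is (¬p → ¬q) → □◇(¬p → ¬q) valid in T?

Tableau for the negation ¬((¬p → ¬q) → □◇(¬p → ¬q)):
1. ¬((¬p → ¬q) → □◇(¬p → ¬q)), 0
2. ¬p → ¬q, 0
3. ¬□◇(¬p → ¬q), 0
4. ¬q, 0
5. ¬◇(¬p → ¬q), 1
6. ¬(¬p → ¬q), 1
7. ¬p, 1
8. q, 1
Accessibility: 0R0, 0R1, 1R1
The negation has an open branch (countermodel exists).

Not valid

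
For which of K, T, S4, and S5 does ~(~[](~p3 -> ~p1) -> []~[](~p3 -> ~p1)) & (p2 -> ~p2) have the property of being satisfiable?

S5-tableau for the formula:
1. ~(~[](~p3 -> ~p1) -> []~[](~p3 -> ~p1)) & (p2 -> ~p2), 0
2. ~(~[](~p3 -> ~p1) -> []~[](~p3 -> ~p1)), 0
3. p2 -> ~p2, 0
4. ~[](~p3 -> ~p1), 0
5. ~[]~[](~p3 -> ~p1), 0
6. ~p2, 0
7. ~(~p3 -> ~p1), 1
8. ~p3, 1
9. p1, 1
10. [](~p3 -> ~p1), 2
11. ~p3 -> ~p1, 0
12. ~p3 -> ~p1, 1
13. ~p3 -> ~p1, 2
14. ~p1, 0
15. ~p1, 1
Accessibility: 0R0, 0R1, 0R2, 1R0, 1R1, 1R2, 2R0, 2R1, 2R2
Branch closes: p1 and ~p1 both at 1.
Every branch closes (one shown): unsatisfiable in S5.
S4-tableau for the formula:
1. ~(~[](~p3 -> ~p1) -> []~[](~p3 -> ~p1)) & (p2 -> ~p2), 0
2. ~(~[](~p3 -> ~p1) -> []~[](~p3 -> ~p1)), 0
3. p2 -> ~p2, 0
4. ~[](~p3 -> ~p1), 0
5. ~[]~[](~p3 -> ~p1), 0
6. ~p2, 0
7. ~(~p3 -> ~p1), 1
8. ~p3, 1
9. p1, 1
10. [](~p3 -> ~p1), 2
11. ~p3 -> ~p1, 2
12. ~p1, 2
Accessibility: 0R0, 0R1, 0R2, 1R1, 2R2
Complete open branch: satisfiable in S4, hence also in K, T (this S4-model is also a K-model and a T-model).

K, T, S4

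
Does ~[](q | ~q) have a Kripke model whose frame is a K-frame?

1. ~[](q | ~q), w0
2. ~(q | ~q), w1   [~[]-rule on 1: fresh world w1, w0Rw1]
3. ~q, w1   [~|-rule on 2]
4. q, w1   [~|-rule on 2]
Accessibility: w0Rw1
Branch closes: q and ~q both at w1.
Every branch closes; the branch above is one of them.

Unsatisfiable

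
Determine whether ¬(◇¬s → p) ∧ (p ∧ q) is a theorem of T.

Not valid

Tableau for the negation ¬(¬(◇¬s → p) ∧ (p ∧ q)):
1. ¬(¬(◇¬s → p) ∧ (p ∧ q)), w0
2. ¬(p ∧ q), w0
3. ¬q, w0
Accessibility: w0Rw0
The negation has an open branch (countermodel exists).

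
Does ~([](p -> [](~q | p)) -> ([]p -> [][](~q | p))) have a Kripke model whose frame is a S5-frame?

1. ~([](p -> [](~q | p)) -> ([]p -> [][](~q | p))), w0
2. [](p -> [](~q | p)), w0
3. ~([]p -> [][](~q | p)), w0
4. []p, w0
5. ~[][](~q | p), w0
6. p -> [](~q | p), w0
7. p, w0
8. [](~q | p), w0
9. ~q | p, w0
10. ~[](~q | p), w1
11. p -> [](~q | p), w1
12. p, w1
13. ~q | p, w1
14. [](~q | p), w1
15. ~(~q | p), w2
16. q, w2
17. ~p, w2
18. p -> [](~q | p), w2
19. p, w2
Accessibility: w0Rw0, w0Rw1, w0Rw2, w1Rw0, w1Rw1, w1Rw2, w2Rw0, w2Rw1, w2Rw2
Branch closes: p and ~p both at w2.
(One branch shown.) All branches close.

Unsatisfiable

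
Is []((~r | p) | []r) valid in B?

Invalid (countermodel exists)

Tableau for the negation ~[]((~r | p) | []r):
1. ~[]((~r | p) | []r), u
2. ~((~r | p) | []r), v   [~[]-rule on 1: fresh world v, uRv]
3. ~(~r | p), v   [~|-rule on 2]
4. ~[]r, v   [~|-rule on 2]
5. r, v   [~|-rule on 3]
6. ~p, v   [~|-rule on 3]
7. ~r, w   [~[]-rule on 4: fresh world w, vRw]
Accessibility: uRu, uRv, vRu, vRv, vRw, wRv, wRw
The negation has an open branch (countermodel exists).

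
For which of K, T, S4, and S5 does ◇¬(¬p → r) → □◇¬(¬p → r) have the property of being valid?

S5

S4-tableau for the negation ¬(◇¬(¬p → r) → □◇¬(¬p → r)):
1. ¬(◇¬(¬p → r) → □◇¬(¬p → r)), u
2. ◇¬(¬p → r), u
3. ¬□◇¬(¬p → r), u
4. ¬(¬p → r), v
5. ¬p, v
6. ¬r, v
7. ¬◇¬(¬p → r), w
8. ¬p → r, w
9. r, w
Accessibility: uRu, uRv, uRw, vRv, wRw
Complete open branch: countermodel on an S4-frame, so not valid in S4, nor in K, T (the same frame is also a K-frame and a T-frame).
S5-tableau for the negation ¬(◇¬(¬p → r) → □◇¬(¬p → r)):
1. ¬(◇¬(¬p → r) → □◇¬(¬p → r)), u
2. ◇¬(¬p → r), u
3. ¬□◇¬(¬p → r), u
4. ¬(¬p → r), v
5. ¬p, v
6. ¬r, v
7. ¬◇¬(¬p → r), w
8. ¬p → r, u
9. ¬p → r, v
10. ¬p → r, w
11. r, u
12. r, v
Accessibility: uRu, uRv, uRw, vRu, vRv, vRw, wRu, wRv, wRw
Branch closes: r and ¬r both at v.
Every branch closes (one shown): valid in S5.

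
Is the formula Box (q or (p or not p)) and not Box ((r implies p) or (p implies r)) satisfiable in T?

1. Box (q or (p or not p)) and not Box ((r implies p) or (p implies r)), u
2. Box (q or (p or not p)), u   [and-rule on 1]
3. not Box ((r implies p) or (p implies r)), u   [and-rule on 1]
4. q or (p or not p), u   [Box-rule on 2 via uRu]
5. p or not p, u   [or-rule on 4 (branches; this branch)]
6. not p, u   [or-rule on 5 (branches; this branch)]
7. not ((r implies p) or (p implies r)), v   [neg-Box-rule on 3: fresh world v, uRv]
8. not (r implies p), v   [neg-or-rule on 7]
9. not (p implies r), v   [neg-or-rule on 7]
10. r, v   [neg-implies-rule on 8]
11. not p, v   [neg-implies-rule on 8]
12. p, v   [neg-implies-rule on 9]
13. not r, v   [neg-implies-rule on 9]
Accessibility: uRu, uRv, vRv
Branch closes: p and not p both at v.
(One branch shown.) All branches close.

Unsatisfiable (every branch closes)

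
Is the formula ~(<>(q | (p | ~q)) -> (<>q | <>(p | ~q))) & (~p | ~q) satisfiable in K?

1. ~(<>(q | (p | ~q)) -> (<>q | <>(p | ~q))) & (~p | ~q), u
2. ~(<>(q | (p | ~q)) -> (<>q | <>(p | ~q))), u
3. ~p | ~q, u
4. <>(q | (p | ~q)), u
5. ~(<>q | <>(p | ~q)), u
6. ~<>q, u
7. ~<>(p | ~q), u
8. ~q, u
9. q | (p | ~q), v
10. ~q, v
11. ~(p | ~q), v
12. ~p, v
13. q, v
Accessibility: uRv
Branch closes: q and ~q both at v.
Every branch closes; the branch above is one of them.

No, unsatisfiable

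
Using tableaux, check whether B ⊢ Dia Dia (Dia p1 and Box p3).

Not valid

Tableau for the negation not Dia Dia (Dia p1 and Box p3):
1. not Dia Dia (Dia p1 and Box p3), u
2. not Dia (Dia p1 and Box p3), u
3. not (Dia p1 and Box p3), u
4. not Box p3, u
5. not p3, v
6. not Dia (Dia p1 and Box p3), v
7. not (Dia p1 and Box p3), v
8. not Box p3, v
9. not p3, w
10. not (Dia p1 and Box p3), w
11. not Box p3, w
12. not p3, x
Accessibility: uRu, uRv, vRu, vRv, vRw, wRv, wRw, wRx, xRw, xRx
The negation has an open branch (countermodel exists).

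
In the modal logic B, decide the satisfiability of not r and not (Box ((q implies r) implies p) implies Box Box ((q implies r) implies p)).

Satisfiable

1. not r and not (Box ((q implies r) implies p) implies Box Box ((q implies r) implies p)), 0
2. not r, 0   [and-rule on 1]
3. not (Box ((q implies r) implies p) implies Box Box ((q implies r) implies p)), 0   [and-rule on 1]
4. Box ((q implies r) implies p), 0   [neg-implies-rule on 3]
5. not Box Box ((q implies r) implies p), 0   [neg-implies-rule on 3]
6. (q implies r) implies p, 0   [Box-rule on 4 via 0R0]
7. p, 0   [implies-rule on 6 (branches; this branch)]
8. not Box ((q implies r) implies p), 1   [neg-Box-rule on 5: fresh world 1, 0R1]
9. (q implies r) implies p, 1   [Box-rule on 4 via 0R1]
10. p, 1   [implies-rule on 9 (branches; this branch)]
11. not ((q implies r) implies p), 2   [neg-Box-rule on 8: fresh world 2, 1R2]
12. q implies r, 2   [neg-implies-rule on 11]
13. not p, 2   [neg-implies-rule on 11]
14. r, 2   [implies-rule on 12 (branches; this branch)]
Accessibility: 0R0, 0R1, 1R0, 1R1, 1R2, 2R1, 2R2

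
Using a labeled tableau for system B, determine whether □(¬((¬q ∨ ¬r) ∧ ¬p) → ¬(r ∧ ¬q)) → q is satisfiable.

Satisfiable (open branch found)

1. □(¬((¬q ∨ ¬r) ∧ ¬p) → ¬(r ∧ ¬q)) → q, 0
2. q, 0   [→-rule on 1 (branches; this branch)]
Accessibility: 0R0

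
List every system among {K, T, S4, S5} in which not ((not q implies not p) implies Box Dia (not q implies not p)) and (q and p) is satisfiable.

K, T, S4

S4-tableau for the formula:
1. not ((not q implies not p) implies Box Dia (not q implies not p)) and (q and p), w0
2. not ((not q implies not p) implies Box Dia (not q implies not p)), w0   [and-rule on 1]
3. q and p, w0   [and-rule on 1]
4. not q implies not p, w0   [neg-implies-rule on 2]
5. not Box Dia (not q implies not p), w0   [neg-implies-rule on 2]
6. q, w0   [and-rule on 3]
7. p, w0   [and-rule on 3]
8. not Dia (not q implies not p), w1   [neg-Box-rule on 5: fresh world w1, w0Rw1]
9. not (not q implies not p), w1   [neg-Dia-rule on 8 via w1Rw1]
10. not q, w1   [neg-implies-rule on 9]
11. p, w1   [neg-implies-rule on 9]
Accessibility: w0Rw0, w0Rw1, w1Rw1
Complete open branch: satisfiable in S4, hence also in K, T (this S4-model is also a K-model and a T-model).
S5-tableau for the formula:
1. not ((not q implies not p) implies Box Dia (not q implies not p)) and (q and p), w0
2. not ((not q implies not p) implies Box Dia (not q implies not p)), w0   [and-rule on 1]
3. q and p, w0   [and-rule on 1]
4. not q implies not p, w0   [neg-implies-rule on 2]
5. not Box Dia (not q implies not p), w0   [neg-implies-rule on 2]
6. q, w0   [and-rule on 3]
7. p, w0   [and-rule on 3]
8. not Dia (not q implies not p), w1   [neg-Box-rule on 5: fresh world w1, w0Rw1]
9. not (not q implies not p), w0   [neg-Dia-rule on 8 via w1Rw0]
10. not q, w0   [neg-implies-rule on 9]
Accessibility: w0Rw0, w0Rw1, w1Rw0, w1Rw1
Branch closes: q and not q both at w0.
Every branch closes (one shown): unsatisfiable in S5.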